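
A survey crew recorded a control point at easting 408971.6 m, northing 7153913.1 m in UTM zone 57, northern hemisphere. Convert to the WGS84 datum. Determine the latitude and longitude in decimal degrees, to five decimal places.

Zone 57N: λ₀ = 159°, k₀ = 0.9996, false easting 500000 m.
Meridian distance M = (N − FN)/k₀ = 7156775.8 m.
Inverse transverse Mercator on WGS84 gives φ = 64.49840020°, λ = 157.10490037°.

lat 64.49840°, lon 157.10490°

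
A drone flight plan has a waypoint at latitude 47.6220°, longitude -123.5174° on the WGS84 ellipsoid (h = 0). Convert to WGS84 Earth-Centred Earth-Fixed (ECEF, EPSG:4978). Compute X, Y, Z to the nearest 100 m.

X -2378200 m, Y -3590700 m, Z 4688700 m

WGS84: a = 6378137 m, e² = 0.006694380; N(φ) = a/√(1−e²sin²φ) = 6389819.048 m.
X = (N+h)·cosφ·cosλ = -2378204.844 m; Y = (N+h)·cosφ·sinλ = -3590705.852 m; Z = (N(1−e²)+h)·sinφ = 4688650.917 m.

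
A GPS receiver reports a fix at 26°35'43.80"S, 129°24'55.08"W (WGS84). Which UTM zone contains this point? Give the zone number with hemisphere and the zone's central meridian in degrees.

Zone 9S, central meridian -129°

UTM zone = ⌊(λ + 180)/6⌋ + 1; -129.4153° ∈ [-132°, -126°) → zone 9.
Hemisphere: S (φ < 0).
Central meridian λ₀ = 6×9 − 183 = -129°.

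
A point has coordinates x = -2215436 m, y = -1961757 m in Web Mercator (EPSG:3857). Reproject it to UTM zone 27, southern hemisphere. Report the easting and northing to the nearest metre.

E 616703 m, N 8081248 m

Web Mercator inverse (R = 6378137 m) → φ = -17.35129951°, λ = -19.90160020°.
UTM 27S forward: E = 616703.137 m, N = 8081248.145 m.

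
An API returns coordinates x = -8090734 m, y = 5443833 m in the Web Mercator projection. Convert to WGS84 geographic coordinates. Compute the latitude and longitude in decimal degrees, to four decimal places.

R = 6378137 m. λ = x/R = -72.68030012°.
φ = 2·arctan(exp(y/R)) − 90° = 2·arctan(2.34788) − 90° = 43.86019846°.

lat 43.8602°, lon -72.6803°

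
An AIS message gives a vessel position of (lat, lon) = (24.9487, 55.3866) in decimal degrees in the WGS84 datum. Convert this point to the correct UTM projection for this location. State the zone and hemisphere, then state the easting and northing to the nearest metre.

Zone 40N: E 337111 m, N 2760235 m

Longitude 55.3866° lies in the 6° band [54°, 60°), giving zone 40; latitude is north of the equator, so 40N.
Zone 40 central meridian λ₀ = 6×40 − 183 = 57°; Δλ = -1.6134°.
Transverse Mercator on WGS84 with k₀ = 0.9996 gives E = 337110.775 m, N = 2760234.938 m.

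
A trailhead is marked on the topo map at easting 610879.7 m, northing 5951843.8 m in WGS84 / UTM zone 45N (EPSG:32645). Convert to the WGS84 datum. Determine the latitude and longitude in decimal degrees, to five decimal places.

Zone 45N: λ₀ = 87°, k₀ = 0.9996, false easting 500000 m.
Meridian distance M = (N − FN)/k₀ = 5954225.5 m.
Inverse transverse Mercator on WGS84 gives φ = 53.70349968°, λ = 88.67969938°.

lat 53.70350°, lon 88.67970°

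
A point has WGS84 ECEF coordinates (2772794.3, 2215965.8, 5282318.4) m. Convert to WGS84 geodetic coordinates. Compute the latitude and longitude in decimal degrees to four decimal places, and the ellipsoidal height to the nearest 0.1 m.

λ = atan2(Y, X) = 38.63119999°; p = √(X²+Y²) = 3549491.9 m.
Bowring's method on WGS84 (a = 6378137 m, b = 6356752.314 m) gives φ = 56.27850034°, h = 719.514 m.

lat 56.2785°, lon 38.6312°, h 719.5 m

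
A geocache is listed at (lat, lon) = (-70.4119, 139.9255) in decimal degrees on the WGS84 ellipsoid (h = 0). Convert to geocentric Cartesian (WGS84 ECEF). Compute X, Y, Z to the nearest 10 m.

WGS84: a = 6378137 m, e² = 0.006694380; N(φ) = a/√(1−e²sin²φ) = 6397171.169 m.
X = (N+h)·cosφ·cosλ = -1641133.478 m; Y = (N+h)·cosφ·sinλ = 1380714.853 m; Z = (N(1−e²)+h)·sinφ = -5986601.663 m.

X -1641130 m, Y 1380710 m, Z -5986600 m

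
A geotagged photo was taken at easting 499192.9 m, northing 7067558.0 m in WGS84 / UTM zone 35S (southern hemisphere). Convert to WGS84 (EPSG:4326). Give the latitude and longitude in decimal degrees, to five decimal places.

lat -26.51250°, lon 26.99190°

Zone 35S: λ₀ = 27°, k₀ = 0.9996, false easting 500000 m, false northing 10000000 m.
Meridian distance M = (N − FN)/k₀ = -2933615.4 m.
Inverse transverse Mercator on WGS84 gives φ = -26.51249982°, λ = 26.99189979°.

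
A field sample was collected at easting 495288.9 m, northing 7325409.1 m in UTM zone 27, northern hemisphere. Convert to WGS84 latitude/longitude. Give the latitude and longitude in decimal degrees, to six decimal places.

Zone 27N: λ₀ = -21°, k₀ = 0.9996, false easting 500000 m.
Meridian distance M = (N − FN)/k₀ = 7328340.4 m.
Inverse transverse Mercator on WGS84 gives φ = 66.04930011°, λ = -21.10400028°.

lat 66.049300°, lon -21.104000°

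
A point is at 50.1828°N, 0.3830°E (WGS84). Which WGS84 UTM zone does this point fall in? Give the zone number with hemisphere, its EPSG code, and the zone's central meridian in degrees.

Zone 31N (EPSG:32631), central meridian 3°

UTM zone = ⌊(λ + 180)/6⌋ + 1; 0.3830° ∈ [0°, 6°) → zone 31.
Hemisphere: N (φ ≥ 0).
Central meridian λ₀ = 6×31 − 183 = 3°.
EPSG code: 32631.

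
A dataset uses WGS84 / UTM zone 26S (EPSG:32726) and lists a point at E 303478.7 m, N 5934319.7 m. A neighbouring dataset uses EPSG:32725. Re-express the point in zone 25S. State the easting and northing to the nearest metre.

E 839396 m, N 5929843 m

UTM 26S → geographic: φ = -36.71650028°, λ = -29.20039998°.
UTM 25S (λ₀ = -33°) forward: E = 839395.952 m, N = 5929842.696 m.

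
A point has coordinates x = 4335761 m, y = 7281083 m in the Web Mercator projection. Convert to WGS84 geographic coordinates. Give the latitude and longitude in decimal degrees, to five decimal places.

R = 6378137 m. λ = x/R = 38.94880375°.
φ = 2·arctan(exp(y/R)) − 90° = 2·arctan(3.13168) − 90° = 54.58159998°.

lat 54.58160°, lon 38.94880°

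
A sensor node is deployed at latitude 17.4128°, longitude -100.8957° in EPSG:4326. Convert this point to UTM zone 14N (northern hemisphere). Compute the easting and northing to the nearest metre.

E 298632 m, N 1926219 m

Zone 14 central meridian λ₀ = 6×14 − 183 = -99°; Δλ = -1.8957°.
Transverse Mercator on WGS84 with k₀ = 0.9996 gives E = 298632.150 m, N = 1926219.112 m.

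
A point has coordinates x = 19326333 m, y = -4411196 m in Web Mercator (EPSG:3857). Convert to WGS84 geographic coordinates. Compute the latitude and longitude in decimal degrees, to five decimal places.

R = 6378137 m. λ = x/R = 173.61140320°.
φ = 2·arctan(exp(y/R)) − 90° = 2·arctan(0.50077) − 90° = -36.79949713°.

lat -36.79950°, lon 173.61140°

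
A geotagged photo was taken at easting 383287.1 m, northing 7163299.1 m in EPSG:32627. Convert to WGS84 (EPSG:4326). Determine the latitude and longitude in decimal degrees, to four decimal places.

lat 64.5747°, lon -23.4368°

Zone 27N: λ₀ = -21°, k₀ = 0.9996, false easting 500000 m.
Meridian distance M = (N − FN)/k₀ = 7166165.6 m.
Inverse transverse Mercator on WGS84 gives φ = 64.57470002°, λ = -23.43679974°.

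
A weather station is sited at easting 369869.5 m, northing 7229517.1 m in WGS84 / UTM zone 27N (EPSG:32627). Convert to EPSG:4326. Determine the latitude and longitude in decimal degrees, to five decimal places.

Zone 27N: λ₀ = -21°, k₀ = 0.9996, false easting 500000 m.
Meridian distance M = (N − FN)/k₀ = 7232410.1 m.
Inverse transverse Mercator on WGS84 gives φ = 65.16330000°, λ = -23.77720097°.

lat 65.16330°, lon -23.77720°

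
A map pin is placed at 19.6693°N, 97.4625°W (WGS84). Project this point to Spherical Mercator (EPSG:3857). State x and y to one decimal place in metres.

x -10849475.9 m, y 2233895.8 m

Web Mercator is spherical with R = a = 6378137 m.
x = R·λ = 6378137 × -1.701041522 = -10849475.871 m.
y = R·ln tan(π/4 + φ/2) = 6378137 × 0.350242688 = 2233895.847 m.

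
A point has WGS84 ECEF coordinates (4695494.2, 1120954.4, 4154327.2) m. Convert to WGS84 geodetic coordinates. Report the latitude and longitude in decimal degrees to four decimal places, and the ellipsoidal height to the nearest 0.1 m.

lat 40.9045°, lon 13.4269°, h -131.5 m

λ = atan2(Y, X) = 13.42690013°; p = √(X²+Y²) = 4827442.9 m.
Bowring's method on WGS84 (a = 6378137 m, b = 6356752.314 m) gives φ = 40.90449994°, h = -131.465 m.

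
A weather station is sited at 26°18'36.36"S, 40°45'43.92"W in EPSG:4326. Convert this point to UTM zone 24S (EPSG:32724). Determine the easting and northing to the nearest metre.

Zone 24 central meridian λ₀ = 6×24 − 183 = -39°; Δλ = -1.7622°.
Transverse Mercator on WGS84 with k₀ = 0.9996 gives E = 324091.770 m, N = 7088774.565 m.

E 324092 m, N 7088775 m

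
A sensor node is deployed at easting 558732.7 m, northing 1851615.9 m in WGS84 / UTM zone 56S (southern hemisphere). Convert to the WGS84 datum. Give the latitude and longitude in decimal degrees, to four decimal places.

lat -73.4213°, lon 154.8444°

Zone 56S: λ₀ = 153°, k₀ = 0.9996, false easting 500000 m, false northing 10000000 m.
Meridian distance M = (N − FN)/k₀ = -8151644.8 m.
Inverse transverse Mercator on WGS84 gives φ = -73.42129981°, λ = 154.84440057°.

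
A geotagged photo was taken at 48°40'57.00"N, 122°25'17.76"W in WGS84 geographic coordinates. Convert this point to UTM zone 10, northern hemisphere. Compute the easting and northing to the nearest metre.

Zone 10 central meridian λ₀ = 6×10 − 183 = -123°; Δλ = +0.5784°.
Transverse Mercator on WGS84 with k₀ = 0.9996 gives E = 542573.793 m, N = 5392323.189 m.

E 542574 m, N 5392323 m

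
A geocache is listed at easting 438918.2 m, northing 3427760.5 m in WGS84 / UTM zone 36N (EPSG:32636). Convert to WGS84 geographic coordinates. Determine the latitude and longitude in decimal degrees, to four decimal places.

Zone 36N: λ₀ = 33°, k₀ = 0.9996, false easting 500000 m.
Meridian distance M = (N − FN)/k₀ = 3429132.2 m.
Inverse transverse Mercator on WGS84 gives φ = 30.98180044°, λ = 32.36030037°.

lat 30.9818°, lon 32.3603°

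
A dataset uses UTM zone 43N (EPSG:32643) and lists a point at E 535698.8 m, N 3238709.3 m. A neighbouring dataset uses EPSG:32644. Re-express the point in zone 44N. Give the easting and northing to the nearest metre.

UTM 43N → geographic: φ = 29.27679995°, λ = 75.36749975°.
UTM 44N (λ₀ = 81°) forward: E = -47600.217 m, N = 3251843.164 m.

E -47600 m, N 3251843 m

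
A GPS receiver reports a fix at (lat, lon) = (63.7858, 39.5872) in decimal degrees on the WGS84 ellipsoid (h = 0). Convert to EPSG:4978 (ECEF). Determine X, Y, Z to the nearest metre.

X 2177121 m, Y 1800252 m, Z 5699207 m

WGS84: a = 6378137 m, e² = 0.006694380; N(φ) = a/√(1−e²sin²φ) = 6395389.922 m.
X = (N+h)·cosφ·cosλ = 2177120.761 m; Y = (N+h)·cosφ·sinλ = 1800251.843 m; Z = (N(1−e²)+h)·sinφ = 5699207.377 m.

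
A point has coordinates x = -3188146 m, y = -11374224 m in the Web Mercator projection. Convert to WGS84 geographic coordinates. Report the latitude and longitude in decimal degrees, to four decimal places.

lat -70.9178°, lon -28.6396°

R = 6378137 m. λ = x/R = -28.63960280°.
φ = 2·arctan(exp(y/R)) − 90° = 2·arctan(0.16808) − 90° = -70.91779881°.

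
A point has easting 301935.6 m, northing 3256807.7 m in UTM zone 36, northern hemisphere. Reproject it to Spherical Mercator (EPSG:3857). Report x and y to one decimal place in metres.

Unproject from UTM 36N (λ₀ = 33°) → φ = 29.42500043°, λ = 30.95829963°.
Web Mercator (R = 6378137 m): x = 3446262.1501 m, y = 3429851.077 m.

x 3446262.2 m, y 3429851.1 m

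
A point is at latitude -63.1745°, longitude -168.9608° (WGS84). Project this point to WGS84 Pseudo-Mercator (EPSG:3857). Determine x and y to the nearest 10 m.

x -18808630 m, y -9143170 m

Web Mercator is spherical with R = a = 6378137 m.
x = R·λ = 6378137 × -2.948922267 = -18808630.220 m.
y = R·ln tan(π/4 + φ/2) = 6378137 × -1.433516896 = -9143167.156 m.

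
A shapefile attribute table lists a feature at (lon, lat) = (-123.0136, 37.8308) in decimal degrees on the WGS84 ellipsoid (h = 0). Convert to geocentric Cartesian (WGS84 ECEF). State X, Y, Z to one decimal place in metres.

WGS84: a = 6378137 m, e² = 0.006694380; N(φ) = a/√(1−e²sin²φ) = 6386183.115 m.
X = (N+h)·cosφ·cosλ = -2748146.864 m; Y = (N+h)·cosφ·sinλ = -4229576.807 m; Z = (N(1−e²)+h)·sinφ = 3890627.813 m.

X -2748146.9 m, Y -4229576.8 m, Z 3890627.8 m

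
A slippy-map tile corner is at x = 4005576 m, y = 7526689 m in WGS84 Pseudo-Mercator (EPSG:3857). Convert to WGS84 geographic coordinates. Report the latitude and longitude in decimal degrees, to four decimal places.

R = 6378137 m. λ = x/R = 35.98270143°.
φ = 2·arctan(exp(y/R)) − 90° = 2·arctan(3.25462) − 90° = 55.84029814°.

lat 55.8403°, lon 35.9827°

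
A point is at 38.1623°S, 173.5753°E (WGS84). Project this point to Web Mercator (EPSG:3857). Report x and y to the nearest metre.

Web Mercator is spherical with R = a = 6378137 m.
x = R·λ = 6378137 × 3.029460485 = 19322314.010 m.
y = R·ln tan(π/4 + φ/2) = 6378137 × -0.721586695 = -4602378.799 m.

x 19322314 m, y -4602379 m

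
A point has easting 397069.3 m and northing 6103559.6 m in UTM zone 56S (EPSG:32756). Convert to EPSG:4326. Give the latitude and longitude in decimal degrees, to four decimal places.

Zone 56S: λ₀ = 153°, k₀ = 0.9996, false easting 500000 m, false northing 10000000 m.
Meridian distance M = (N − FN)/k₀ = -3897999.6 m.
Inverse transverse Mercator on WGS84 gives φ = -35.20569976°, λ = 151.86920040°.

lat -35.2057°, lon 151.8692°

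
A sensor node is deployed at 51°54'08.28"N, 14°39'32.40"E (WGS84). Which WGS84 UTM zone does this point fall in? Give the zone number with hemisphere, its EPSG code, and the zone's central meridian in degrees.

UTM zone = ⌊(λ + 180)/6⌋ + 1; 14.6590° ∈ [12°, 18°) → zone 33.
Hemisphere: N (φ ≥ 0).
Central meridian λ₀ = 6×33 − 183 = 15°.
EPSG code: 32633.

Zone 33N (EPSG:32633), central meridian 15°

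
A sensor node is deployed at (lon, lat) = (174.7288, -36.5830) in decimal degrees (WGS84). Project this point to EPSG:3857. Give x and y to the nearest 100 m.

x 19450700 m, y -4381100 m

Web Mercator is spherical with R = a = 6378137 m.
x = R·λ = 6378137 × 3.049592858 = 19450721.043 m.
y = R·ln tan(π/4 + φ/2) = 6378137 × -0.686899743 = -4381140.663 m.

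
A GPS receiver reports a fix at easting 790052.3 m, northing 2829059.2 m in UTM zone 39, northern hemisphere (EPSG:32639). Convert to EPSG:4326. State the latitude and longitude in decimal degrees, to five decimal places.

Zone 39N: λ₀ = 51°, k₀ = 0.9996, false easting 500000 m.
Meridian distance M = (N − FN)/k₀ = 2830191.3 m.
Inverse transverse Mercator on WGS84 gives φ = 25.55049984°, λ = 53.88660006°.

lat 25.55050°, lon 53.88660°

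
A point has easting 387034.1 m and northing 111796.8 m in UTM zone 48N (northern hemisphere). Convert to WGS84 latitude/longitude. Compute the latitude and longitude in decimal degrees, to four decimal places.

lat 1.0113°, lon 103.9847°

Zone 48N: λ₀ = 105°, k₀ = 0.9996, false easting 500000 m.
Meridian distance M = (N − FN)/k₀ = 111841.5 m.
Inverse transverse Mercator on WGS84 gives φ = 1.01129983°, λ = 103.98470034°.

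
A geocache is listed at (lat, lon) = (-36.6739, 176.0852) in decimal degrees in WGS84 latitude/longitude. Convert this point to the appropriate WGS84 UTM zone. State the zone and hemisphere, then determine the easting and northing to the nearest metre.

Zone 60S: E 418257 m, N 5940912 m

Longitude 176.0852° lies in the 6° band [174°, 180°), giving zone 60; latitude is south of the equator, so 60S.
Zone 60 central meridian λ₀ = 6×60 − 183 = 177°; Δλ = -0.9148°.
Transverse Mercator on WGS84 with k₀ = 0.9996 gives E = 418257.414 m, N = 5940912.199 m.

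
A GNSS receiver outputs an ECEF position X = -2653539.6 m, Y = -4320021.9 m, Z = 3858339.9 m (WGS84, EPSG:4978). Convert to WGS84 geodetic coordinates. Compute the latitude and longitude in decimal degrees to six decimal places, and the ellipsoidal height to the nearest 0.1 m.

λ = atan2(Y, X) = -121.56000017°; p = √(X²+Y²) = 5069897.6 m.
Bowring's method on WGS84 (a = 6378137 m, b = 6356752.314 m) gives φ = 37.45779995°, h = 810.017 m.

lat 37.457800°, lon -121.560000°, h 810.0 m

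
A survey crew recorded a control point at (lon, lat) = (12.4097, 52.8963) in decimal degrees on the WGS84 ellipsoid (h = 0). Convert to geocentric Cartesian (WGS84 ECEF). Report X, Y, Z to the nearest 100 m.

X 3765800 m, Y 828600 m, Z 5063600 m

WGS84: a = 6378137 m, e² = 0.006694380; N(φ) = a/√(1−e²sin²φ) = 6391760.047 m.
X = (N+h)·cosφ·cosλ = 3765800.562 m; Y = (N+h)·cosφ·sinλ = 828633.334 m; Z = (N(1−e²)+h)·sinφ = 5063590.050 m.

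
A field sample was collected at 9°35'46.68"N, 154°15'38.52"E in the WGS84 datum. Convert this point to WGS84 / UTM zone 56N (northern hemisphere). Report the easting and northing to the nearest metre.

E 638345 m, N 1061032 m

Zone 56 central meridian λ₀ = 6×56 − 183 = 153°; Δλ = +1.2607°.
Transverse Mercator on WGS84 with k₀ = 0.9996 gives E = 638344.802 m, N = 1061032.291 m.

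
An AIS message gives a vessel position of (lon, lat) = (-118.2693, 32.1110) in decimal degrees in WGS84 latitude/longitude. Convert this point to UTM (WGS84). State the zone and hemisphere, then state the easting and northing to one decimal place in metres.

Zone 11N: E 380248.2 m, N 3553444.5 m

Longitude -118.2693° lies in the 6° band [-120°, -114°), giving zone 11; latitude is north of the equator, so 11N.
Zone 11 central meridian λ₀ = 6×11 − 183 = -117°; Δλ = -1.2693°.
Transverse Mercator on WGS84 with k₀ = 0.9996 gives E = 380248.201 m, N = 3553444.478 m.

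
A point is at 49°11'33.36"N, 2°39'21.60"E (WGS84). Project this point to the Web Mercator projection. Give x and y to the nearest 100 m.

x 295700 m, y 6307600 m

Web Mercator is spherical with R = a = 6378137 m.
x = R·λ = 6378137 × 0.046355945 = 295664.568 m.
y = R·ln tan(π/4 + φ/2) = 6378137 × 0.988941598 = 6307604.996 m.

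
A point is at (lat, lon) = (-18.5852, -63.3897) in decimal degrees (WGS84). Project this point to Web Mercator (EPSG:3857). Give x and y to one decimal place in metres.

Web Mercator is spherical with R = a = 6378137 m.
x = R·λ = 6378137 × -1.106358977 = -7056509.126 m.
y = R·ln tan(π/4 + φ/2) = 6378137 × -0.330215591 = -2106160.280 m.

x -7056509.1 m, y -2106160.3 m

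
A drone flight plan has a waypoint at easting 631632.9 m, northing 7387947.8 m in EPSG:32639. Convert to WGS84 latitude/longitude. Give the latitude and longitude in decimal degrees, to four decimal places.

Zone 39N: λ₀ = 51°, k₀ = 0.9996, false easting 500000 m.
Meridian distance M = (N − FN)/k₀ = 7390904.2 m.
Inverse transverse Mercator on WGS84 gives φ = 66.58229955°, λ = 53.96900063°.

lat 66.5823°, lon 53.9690°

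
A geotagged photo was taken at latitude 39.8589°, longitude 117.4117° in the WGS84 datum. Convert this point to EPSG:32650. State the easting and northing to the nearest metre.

E 535215 m, N 4412178 m

Zone 50 central meridian λ₀ = 6×50 − 183 = 117°; Δλ = +0.4117°.
Transverse Mercator on WGS84 with k₀ = 0.9996 gives E = 535214.869 m, N = 4412177.776 m.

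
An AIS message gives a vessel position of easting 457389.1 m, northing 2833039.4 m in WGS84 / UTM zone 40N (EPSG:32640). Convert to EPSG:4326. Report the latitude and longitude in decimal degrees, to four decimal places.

Zone 40N: λ₀ = 57°, k₀ = 0.9996, false easting 500000 m.
Meridian distance M = (N − FN)/k₀ = 2834173.1 m.
Inverse transverse Mercator on WGS84 gives φ = 25.61430034°, λ = 56.57560042°.

lat 25.6143°, lon 56.5756°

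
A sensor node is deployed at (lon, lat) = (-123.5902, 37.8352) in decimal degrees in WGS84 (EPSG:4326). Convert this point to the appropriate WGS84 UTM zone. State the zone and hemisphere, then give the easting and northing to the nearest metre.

Zone 10N: E 448066 m, N 4187694 m

Longitude -123.5902° lies in the 6° band [-126°, -120°), giving zone 10; latitude is north of the equator, so 10N.
Zone 10 central meridian λ₀ = 6×10 − 183 = -123°; Δλ = -0.5902°.
Transverse Mercator on WGS84 with k₀ = 0.9996 gives E = 448066.042 m, N = 4187694.450 m.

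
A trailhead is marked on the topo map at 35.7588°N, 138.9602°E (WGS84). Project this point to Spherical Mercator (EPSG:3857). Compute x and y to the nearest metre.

x 15468979 m, y 4267483 m

Web Mercator is spherical with R = a = 6378137 m.
x = R·λ = 6378137 × 2.425313019 = 15468978.705 m.
y = R·ln tan(π/4 + φ/2) = 6378137 × 0.669079886 = 4267483.178 m.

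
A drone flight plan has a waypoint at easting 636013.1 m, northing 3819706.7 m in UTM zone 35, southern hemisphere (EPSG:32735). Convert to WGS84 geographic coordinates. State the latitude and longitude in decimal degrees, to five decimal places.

Zone 35S: λ₀ = 27°, k₀ = 0.9996, false easting 500000 m, false northing 10000000 m.
Meridian distance M = (N − FN)/k₀ = -6182766.4 m.
Inverse transverse Mercator on WGS84 gives φ = -55.74920035°, λ = 29.16699998°.

lat -55.74920°, lon 29.16700°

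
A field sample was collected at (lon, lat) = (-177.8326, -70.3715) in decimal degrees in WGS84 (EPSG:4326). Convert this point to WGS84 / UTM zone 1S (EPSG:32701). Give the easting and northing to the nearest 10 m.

Zone 1 central meridian λ₀ = 6×1 − 183 = -177°; Δλ = -0.8326°.
Transverse Mercator on WGS84 with k₀ = 0.9996 gives E = 468785.849 m, N = 2192483.661 m.

E 468790 m, N 2192480 m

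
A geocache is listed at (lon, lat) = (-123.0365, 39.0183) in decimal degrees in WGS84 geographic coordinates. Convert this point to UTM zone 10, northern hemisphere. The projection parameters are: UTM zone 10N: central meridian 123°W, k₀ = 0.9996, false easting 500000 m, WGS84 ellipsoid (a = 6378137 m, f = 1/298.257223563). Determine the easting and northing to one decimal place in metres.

Zone 10 central meridian λ₀ = 6×10 − 183 = -123°; Δλ = -0.0365°.
Transverse Mercator on WGS84 with k₀ = 0.9996 gives E = 496840.215 m, N = 4318807.991 m.

E 496840.2 m, N 4318808.0 m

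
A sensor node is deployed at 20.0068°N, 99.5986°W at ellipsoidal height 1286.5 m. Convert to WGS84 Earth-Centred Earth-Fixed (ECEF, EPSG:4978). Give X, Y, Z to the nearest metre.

WGS84: a = 6378137 m, e² = 0.006694380; N(φ) = a/√(1−e²sin²φ) = 6380637.438 m.
X = (N+h)·cosφ·cosλ = -999932.297 m; Y = (N+h)·cosφ·sinλ = -5912833.377 m; Z = (N(1−e²)+h)·sinφ = 2168844.316 m.

X -999932 m, Y -5912833 m, Z 2168844 m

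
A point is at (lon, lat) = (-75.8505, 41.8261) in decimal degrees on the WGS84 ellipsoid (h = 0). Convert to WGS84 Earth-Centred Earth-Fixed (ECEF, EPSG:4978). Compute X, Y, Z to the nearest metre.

X 1163571 m, Y -4615492 m, Z 4231230 m

WGS84: a = 6378137 m, e² = 0.006694380; N(φ) = a/√(1−e²sin²φ) = 6387652.469 m.
X = (N+h)·cosφ·cosλ = 1163571.431 m; Y = (N+h)·cosφ·sinλ = -4615491.882 m; Z = (N(1−e²)+h)·sinφ = 4231230.142 m.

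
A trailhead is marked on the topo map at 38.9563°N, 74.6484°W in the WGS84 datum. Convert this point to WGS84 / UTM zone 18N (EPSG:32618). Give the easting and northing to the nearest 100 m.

E 530500 m, N 4312000 m

Zone 18 central meridian λ₀ = 6×18 − 183 = -75°; Δλ = +0.3516°.
Transverse Mercator on WGS84 with k₀ = 0.9996 gives E = 530464.420 m, N = 4311985.935 m.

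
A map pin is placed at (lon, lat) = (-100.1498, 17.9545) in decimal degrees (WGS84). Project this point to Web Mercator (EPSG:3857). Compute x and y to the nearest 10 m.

Web Mercator is spherical with R = a = 6378137 m.
x = R·λ = 6378137 × -1.747943755 = -11148624.739 m.
y = R·ln tan(π/4 + φ/2) = 6378137 × 0.318623375 = 2032223.536 m.

x -11148620 m, y 2032220 m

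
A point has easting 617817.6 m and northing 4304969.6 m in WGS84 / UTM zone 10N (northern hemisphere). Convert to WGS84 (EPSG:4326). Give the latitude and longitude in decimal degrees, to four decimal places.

lat 38.8857°, lon -121.6416°

Zone 10N: λ₀ = -123°, k₀ = 0.9996, false easting 500000 m.
Meridian distance M = (N − FN)/k₀ = 4306692.3 m.
Inverse transverse Mercator on WGS84 gives φ = 38.88570024°, λ = -121.64160018°.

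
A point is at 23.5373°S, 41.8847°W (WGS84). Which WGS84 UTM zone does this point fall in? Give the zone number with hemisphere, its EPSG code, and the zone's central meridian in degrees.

UTM zone = ⌊(λ + 180)/6⌋ + 1; -41.8847° ∈ [-42°, -36°) → zone 24.
Hemisphere: S (φ < 0).
Central meridian λ₀ = 6×24 − 183 = -39°.
EPSG code: 32724.

Zone 24S (EPSG:32724), central meridian -39°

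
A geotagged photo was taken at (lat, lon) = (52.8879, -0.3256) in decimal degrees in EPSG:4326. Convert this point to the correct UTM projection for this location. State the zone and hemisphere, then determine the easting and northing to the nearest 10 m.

Longitude -0.3256° lies in the 6° band [-6°, 0°), giving zone 30; latitude is north of the equator, so 30N.
Zone 30 central meridian λ₀ = 6×30 − 183 = -3°; Δλ = +2.6744°.
Transverse Mercator on WGS84 with k₀ = 0.9996 gives E = 679926.766 m, N = 5863150.202 m.

Zone 30N: E 679930 m, N 5863150 m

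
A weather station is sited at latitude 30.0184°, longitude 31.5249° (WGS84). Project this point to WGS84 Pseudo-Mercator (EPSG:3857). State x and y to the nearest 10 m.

x 3509340 m, y 3505920 m

Web Mercator is spherical with R = a = 6378137 m.
x = R·λ = 6378137 × 0.550213301 = 3509335.815 m.
y = R·ln tan(π/4 + φ/2) = 6378137 × 0.549677000 = 3505915.211 m.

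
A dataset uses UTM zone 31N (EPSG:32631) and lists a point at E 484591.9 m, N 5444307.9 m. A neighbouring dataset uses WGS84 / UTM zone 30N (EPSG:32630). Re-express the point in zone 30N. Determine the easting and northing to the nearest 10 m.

E 922010 m, N 5460440 m

UTM 31N → geographic: φ = 49.15139987°, λ = 2.78870017°.
UTM 30N (λ₀ = -3°) forward: E = 922011.354 m, N = 5460438.044 m.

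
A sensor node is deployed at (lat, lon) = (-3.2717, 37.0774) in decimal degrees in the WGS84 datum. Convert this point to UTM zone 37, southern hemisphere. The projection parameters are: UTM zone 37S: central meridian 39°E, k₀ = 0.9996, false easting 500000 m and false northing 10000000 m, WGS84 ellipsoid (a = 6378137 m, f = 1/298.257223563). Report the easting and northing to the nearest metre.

E 286369 m, N 9638170 m

Zone 37 central meridian λ₀ = 6×37 − 183 = 39°; Δλ = -1.9226°.
Transverse Mercator on WGS84 with k₀ = 0.9996 gives E = 286369.016 m, N = 9638170.288 m.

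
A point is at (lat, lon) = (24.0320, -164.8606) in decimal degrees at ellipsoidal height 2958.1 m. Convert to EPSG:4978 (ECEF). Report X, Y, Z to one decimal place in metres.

WGS84: a = 6378137 m, e² = 0.006694380; N(φ) = a/√(1−e²sin²φ) = 6381680.655 m.
X = (N+h)·cosφ·cosλ = -5628824.317 m; Y = (N+h)·cosφ·sinλ = -1522926.649 m; Z = (N(1−e²)+h)·sinφ = 2582725.548 m.

X -5628824.3 m, Y -1522926.6 m, Z 2582725.5 m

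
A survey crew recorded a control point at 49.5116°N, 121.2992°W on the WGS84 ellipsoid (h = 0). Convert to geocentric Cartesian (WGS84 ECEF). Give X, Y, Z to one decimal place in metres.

WGS84: a = 6378137 m, e² = 0.006694380; N(φ) = a/√(1−e²sin²φ) = 6390521.512 m.
X = (N+h)·cosφ·cosλ = -2155605.598 m; Y = (N+h)·cosφ·sinλ = -3545459.889 m; Z = (N(1−e²)+h)·sinφ = 4827694.614 m.

X -2155605.6 m, Y -3545459.9 m, Z 4827694.6 m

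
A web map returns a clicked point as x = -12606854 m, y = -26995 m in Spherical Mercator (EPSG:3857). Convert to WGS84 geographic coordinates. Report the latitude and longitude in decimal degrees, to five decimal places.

R = 6378137 m. λ = x/R = -113.24929633°.
φ = 2·arctan(exp(y/R)) − 90° = 2·arctan(0.99578) − 90° = -0.24249949°.

lat -0.24250°, lon -113.24930°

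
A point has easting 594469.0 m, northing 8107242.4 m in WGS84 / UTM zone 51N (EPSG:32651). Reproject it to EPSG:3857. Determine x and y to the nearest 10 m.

Unproject from UTM 51N (λ₀ = 123°) → φ = 73.04010001°, λ = 125.90249887°.
Web Mercator (R = 6378137 m): x = 14015402.063 m, y = 12138763.357 m.

x 14015400 m, y 12138760 m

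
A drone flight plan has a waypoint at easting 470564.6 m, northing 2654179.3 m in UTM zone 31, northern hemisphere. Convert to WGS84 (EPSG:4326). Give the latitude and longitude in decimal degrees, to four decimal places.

Zone 31N: λ₀ = 3°, k₀ = 0.9996, false easting 500000 m.
Meridian distance M = (N − FN)/k₀ = 2655241.4 m.
Inverse transverse Mercator on WGS84 gives φ = 23.99930023°, λ = 2.71060028°.

lat 23.9993°, lon 2.7106°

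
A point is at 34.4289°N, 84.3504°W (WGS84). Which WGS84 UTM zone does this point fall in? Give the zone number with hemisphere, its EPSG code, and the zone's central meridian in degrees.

Zone 16N (EPSG:32616), central meridian -87°

UTM zone = ⌊(λ + 180)/6⌋ + 1; -84.3504° ∈ [-90°, -84°) → zone 16.
Hemisphere: N (φ ≥ 0).
Central meridian λ₀ = 6×16 − 183 = -87°.
EPSG code: 32616.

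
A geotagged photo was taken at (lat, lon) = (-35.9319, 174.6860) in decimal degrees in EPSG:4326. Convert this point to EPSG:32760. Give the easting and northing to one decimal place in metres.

Zone 60 central meridian λ₀ = 6×60 − 183 = 177°; Δλ = -2.3140°.
Transverse Mercator on WGS84 with k₀ = 0.9996 gives E = 291247.704 m, N = 6021130.292 m.

E 291247.7 m, N 6021130.3 m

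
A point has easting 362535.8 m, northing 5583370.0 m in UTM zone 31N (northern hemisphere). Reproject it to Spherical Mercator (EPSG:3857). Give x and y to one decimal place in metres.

Unproject from UTM 31N (λ₀ = 3°) → φ = 50.38629972°, λ = 1.06629965°.
Web Mercator (R = 6378137 m): x = 118699.934 m, y = 6513446.881 m.

x 118699.9 m, y 6513446.9 m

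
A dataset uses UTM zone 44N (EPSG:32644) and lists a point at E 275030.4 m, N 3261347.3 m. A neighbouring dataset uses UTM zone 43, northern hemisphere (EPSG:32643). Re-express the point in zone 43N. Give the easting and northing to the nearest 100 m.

UTM 44N → geographic: φ = 29.46140003°, λ = 78.68019990°.
UTM 43N (λ₀ = 75°) forward: E = 856975.356 m, N = 3264750.174 m.

E 857000 m, N 3264800 m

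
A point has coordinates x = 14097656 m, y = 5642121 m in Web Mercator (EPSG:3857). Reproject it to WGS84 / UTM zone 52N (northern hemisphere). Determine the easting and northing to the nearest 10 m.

E 314530 m, N 5000180 m

Web Mercator inverse (R = 6378137 m) → φ = 45.13069969°, λ = 126.64139855°.
UTM 52N forward: E = 314529.405 m, N = 5000175.931 m.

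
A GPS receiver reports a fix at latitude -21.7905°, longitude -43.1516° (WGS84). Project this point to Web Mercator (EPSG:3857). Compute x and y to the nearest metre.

x -4803614 m, y -2486391 m

Web Mercator is spherical with R = a = 6378137 m.
x = R·λ = 6378137 × -0.753137498 = -4803614.139 m.
y = R·ln tan(π/4 + φ/2) = 6378137 × -0.389830254 = -2486390.764 m.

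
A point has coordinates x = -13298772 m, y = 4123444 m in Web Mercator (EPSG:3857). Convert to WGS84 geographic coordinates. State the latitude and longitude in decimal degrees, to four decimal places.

R = 6378137 m. λ = x/R = -119.46490148°.
φ = 2·arctan(exp(y/R)) − 90° = 2·arctan(1.90884) − 90° = 34.70190018°.

lat 34.7019°, lon -119.4649°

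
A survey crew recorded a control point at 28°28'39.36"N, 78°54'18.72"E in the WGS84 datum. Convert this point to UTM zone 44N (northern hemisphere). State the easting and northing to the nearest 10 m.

Zone 44 central meridian λ₀ = 6×44 − 183 = 81°; Δλ = -2.0948°.
Transverse Mercator on WGS84 with k₀ = 0.9996 gives E = 294924.129 m, N = 3151898.462 m.

E 294920 m, N 3151900 m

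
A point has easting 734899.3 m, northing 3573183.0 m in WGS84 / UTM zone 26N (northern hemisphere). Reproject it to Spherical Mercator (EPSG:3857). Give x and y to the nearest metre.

Unproject from UTM 26N (λ₀ = -27°) → φ = 32.27079959°, λ = -24.50610041°.
Web Mercator (R = 6378137 m): x = -2728006.619 m, y = 3798910.009 m.

x -2728007 m, y 3798910 m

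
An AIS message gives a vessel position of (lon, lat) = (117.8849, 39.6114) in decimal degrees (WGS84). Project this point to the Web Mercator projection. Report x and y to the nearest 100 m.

x 13122900 m, y 4809600 m

Web Mercator is spherical with R = a = 6378137 m.
x = R·λ = 6378137 × 2.057479643 = 13122887.040 m.
y = R·ln tan(π/4 + φ/2) = 6378137 × 0.754080955 = 4809631.638 m.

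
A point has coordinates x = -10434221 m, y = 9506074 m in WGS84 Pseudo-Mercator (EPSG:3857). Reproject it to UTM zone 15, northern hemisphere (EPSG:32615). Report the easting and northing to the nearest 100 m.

E 465000 m, N 7165100 m

Web Mercator inverse (R = 6378137 m) → φ = 64.60879983°, λ = -93.73220202°.
UTM 15N forward: E = 464968.263 m, N = 7165059.477 m.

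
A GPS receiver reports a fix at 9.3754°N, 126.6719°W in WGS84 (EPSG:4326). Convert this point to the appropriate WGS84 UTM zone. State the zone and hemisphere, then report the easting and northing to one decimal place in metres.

Zone 9N: E 755688.6 m, N 1037202.4 m

Longitude -126.6719° lies in the 6° band [-132°, -126°), giving zone 9; latitude is north of the equator, so 9N.
Zone 9 central meridian λ₀ = 6×9 − 183 = -129°; Δλ = +2.3281°.
Transverse Mercator on WGS84 with k₀ = 0.9996 gives E = 755688.567 m, N = 1037202.360 m.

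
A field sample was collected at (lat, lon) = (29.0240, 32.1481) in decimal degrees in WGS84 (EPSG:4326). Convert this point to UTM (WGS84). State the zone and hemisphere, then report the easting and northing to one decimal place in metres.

Longitude 32.1481° lies in the 6° band [30°, 36°), giving zone 36; latitude is north of the equator, so 36N.
Zone 36 central meridian λ₀ = 6×36 − 183 = 33°; Δλ = -0.8519°.
Transverse Mercator on WGS84 with k₀ = 0.9996 gives E = 417042.542 m, N = 3210943.849 m.

Zone 36N: E 417042.5 m, N 3210943.8 m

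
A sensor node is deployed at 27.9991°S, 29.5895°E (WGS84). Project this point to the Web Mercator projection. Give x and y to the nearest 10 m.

x 3293890 m, y -3248860 m

Web Mercator is spherical with R = a = 6378137 m.
x = R·λ = 6378137 × 0.516434199 = 3293888.073 m.
y = R·ln tan(π/4 + φ/2) = 6378137 × -0.509374496 = -3248860.321 m.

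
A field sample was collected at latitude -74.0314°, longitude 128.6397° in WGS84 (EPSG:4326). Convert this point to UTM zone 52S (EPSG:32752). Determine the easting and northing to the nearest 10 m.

Zone 52 central meridian λ₀ = 6×52 − 183 = 129°; Δλ = -0.3603°.
Transverse Mercator on WGS84 with k₀ = 0.9996 gives E = 488935.946 m, N = 1784425.359 m.

E 488940 m, N 1784430 m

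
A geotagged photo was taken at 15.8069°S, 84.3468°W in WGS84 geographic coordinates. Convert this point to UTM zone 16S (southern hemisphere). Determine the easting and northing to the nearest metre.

E 784228 m, N 8250631 m

Zone 16 central meridian λ₀ = 6×16 − 183 = -87°; Δλ = +2.6532°.
Transverse Mercator on WGS84 with k₀ = 0.9996 gives E = 784228.167 m, N = 8250630.543 m.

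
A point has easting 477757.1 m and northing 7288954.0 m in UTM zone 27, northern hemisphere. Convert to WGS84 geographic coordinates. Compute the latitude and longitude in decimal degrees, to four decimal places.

Zone 27N: λ₀ = -21°, k₀ = 0.9996, false easting 500000 m.
Meridian distance M = (N − FN)/k₀ = 7291870.7 m.
Inverse transverse Mercator on WGS84 gives φ = 65.72150007°, λ = -21.48479957°.

lat 65.7215°, lon -21.4848°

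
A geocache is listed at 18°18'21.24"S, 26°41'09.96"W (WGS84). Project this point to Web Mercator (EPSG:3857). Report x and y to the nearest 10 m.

x -2970680 m, y -2073380 m

Web Mercator is spherical with R = a = 6378137 m.
x = R·λ = 6378137 × -0.465760310 = -2970683.063 m.
y = R·ln tan(π/4 + φ/2) = 6378137 × -0.325076878 = -2073384.864 m.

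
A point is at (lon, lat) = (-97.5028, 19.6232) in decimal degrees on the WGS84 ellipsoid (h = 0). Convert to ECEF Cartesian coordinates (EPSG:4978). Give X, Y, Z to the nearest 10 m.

WGS84: a = 6378137 m, e² = 0.006694380; N(φ) = a/√(1−e²sin²φ) = 6380546.167 m.
X = (N+h)·cosφ·cosλ = -784750.199 m; Y = (N+h)·cosφ·sinλ = -5958519.405 m; Z = (N(1−e²)+h)·sinφ = 2128453.237 m.

X -784750 m, Y -5958520 m, Z 2128450 m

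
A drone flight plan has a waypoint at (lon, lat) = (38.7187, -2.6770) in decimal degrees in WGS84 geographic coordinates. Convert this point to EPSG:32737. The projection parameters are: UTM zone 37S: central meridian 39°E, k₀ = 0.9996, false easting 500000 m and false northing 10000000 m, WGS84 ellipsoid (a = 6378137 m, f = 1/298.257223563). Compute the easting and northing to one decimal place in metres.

E 468732.2 m, N 9704105.3 m

Zone 37 central meridian λ₀ = 6×37 − 183 = 39°; Δλ = -0.2813°.
Transverse Mercator on WGS84 with k₀ = 0.9996 gives E = 468732.158 m, N = 9704105.320 m.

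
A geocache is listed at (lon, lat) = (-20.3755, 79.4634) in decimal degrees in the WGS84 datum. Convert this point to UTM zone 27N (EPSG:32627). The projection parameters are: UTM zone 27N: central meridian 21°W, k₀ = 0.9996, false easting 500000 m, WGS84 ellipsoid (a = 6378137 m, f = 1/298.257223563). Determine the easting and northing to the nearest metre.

E 512748 m, N 8821762 m

Zone 27 central meridian λ₀ = 6×27 − 183 = -21°; Δλ = +0.6245°.
Transverse Mercator on WGS84 with k₀ = 0.9996 gives E = 512748.489 m, N = 8821762.351 m.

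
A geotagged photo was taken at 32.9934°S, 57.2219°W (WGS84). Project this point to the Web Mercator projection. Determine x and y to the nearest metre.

x -6369913 m, y -3894428 m

Web Mercator is spherical with R = a = 6378137 m.
x = R·λ = 6378137 × -0.998710559 = -6369912.770 m.
y = R·ln tan(π/4 + φ/2) = 6378137 × -0.610590202 = -3894427.957 m.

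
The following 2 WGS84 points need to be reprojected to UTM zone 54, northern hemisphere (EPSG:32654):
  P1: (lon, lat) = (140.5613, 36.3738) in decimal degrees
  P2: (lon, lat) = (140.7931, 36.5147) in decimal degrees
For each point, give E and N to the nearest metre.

UTM zone 54N: λ₀ = 141°, k₀ = 0.9996.
P1 (36.3738°, 140.5613°) → (460648.331, 4025498.980) m.
P2 (36.5147°, 140.7931°) → (481474.507, 4041058.569) m.

P1: E 460648 m, N 4025499 m; P2: E 481475 m, N 4041059 m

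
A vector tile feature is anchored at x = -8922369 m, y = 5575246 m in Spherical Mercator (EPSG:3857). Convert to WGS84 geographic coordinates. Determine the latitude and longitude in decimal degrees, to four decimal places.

lat 44.7053°, lon -80.1510°

R = 6378137 m. λ = x/R = -80.15100443°.
φ = 2·arctan(exp(y/R)) − 90° = 2·arctan(2.39676) − 90° = 44.70530187°.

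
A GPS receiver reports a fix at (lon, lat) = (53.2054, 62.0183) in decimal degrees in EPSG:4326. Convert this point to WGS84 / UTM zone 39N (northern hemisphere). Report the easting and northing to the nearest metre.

E 615428 m, N 6878181 m

Zone 39 central meridian λ₀ = 6×39 − 183 = 51°; Δλ = +2.2054°.
Transverse Mercator on WGS84 with k₀ = 0.9996 gives E = 615427.624 m, N = 6878180.931 m.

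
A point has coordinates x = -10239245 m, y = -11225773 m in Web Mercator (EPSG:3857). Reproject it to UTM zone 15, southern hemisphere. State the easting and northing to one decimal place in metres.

Web Mercator inverse (R = 6378137 m) → φ = -70.47700038°, λ = -91.98070281°.
UTM 15S forward: E = 538015.693 m, N = 2180612.874 m.

E 538015.7 m, N 2180612.9 m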